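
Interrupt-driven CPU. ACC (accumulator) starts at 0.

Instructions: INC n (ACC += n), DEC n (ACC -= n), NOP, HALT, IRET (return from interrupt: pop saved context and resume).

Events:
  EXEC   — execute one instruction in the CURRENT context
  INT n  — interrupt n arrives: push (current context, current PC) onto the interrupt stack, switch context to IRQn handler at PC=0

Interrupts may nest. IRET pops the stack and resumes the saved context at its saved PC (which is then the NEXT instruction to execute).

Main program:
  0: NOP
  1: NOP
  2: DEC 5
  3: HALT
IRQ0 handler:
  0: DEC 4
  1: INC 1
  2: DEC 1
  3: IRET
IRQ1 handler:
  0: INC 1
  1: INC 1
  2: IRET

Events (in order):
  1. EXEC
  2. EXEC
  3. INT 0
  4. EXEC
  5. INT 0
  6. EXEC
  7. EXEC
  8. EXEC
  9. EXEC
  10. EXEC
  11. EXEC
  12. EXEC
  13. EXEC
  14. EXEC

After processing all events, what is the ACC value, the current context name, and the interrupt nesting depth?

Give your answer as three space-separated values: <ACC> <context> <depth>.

Answer: -13 MAIN 0

Derivation:
Event 1 (EXEC): [MAIN] PC=0: NOP
Event 2 (EXEC): [MAIN] PC=1: NOP
Event 3 (INT 0): INT 0 arrives: push (MAIN, PC=2), enter IRQ0 at PC=0 (depth now 1)
Event 4 (EXEC): [IRQ0] PC=0: DEC 4 -> ACC=-4
Event 5 (INT 0): INT 0 arrives: push (IRQ0, PC=1), enter IRQ0 at PC=0 (depth now 2)
Event 6 (EXEC): [IRQ0] PC=0: DEC 4 -> ACC=-8
Event 7 (EXEC): [IRQ0] PC=1: INC 1 -> ACC=-7
Event 8 (EXEC): [IRQ0] PC=2: DEC 1 -> ACC=-8
Event 9 (EXEC): [IRQ0] PC=3: IRET -> resume IRQ0 at PC=1 (depth now 1)
Event 10 (EXEC): [IRQ0] PC=1: INC 1 -> ACC=-7
Event 11 (EXEC): [IRQ0] PC=2: DEC 1 -> ACC=-8
Event 12 (EXEC): [IRQ0] PC=3: IRET -> resume MAIN at PC=2 (depth now 0)
Event 13 (EXEC): [MAIN] PC=2: DEC 5 -> ACC=-13
Event 14 (EXEC): [MAIN] PC=3: HALT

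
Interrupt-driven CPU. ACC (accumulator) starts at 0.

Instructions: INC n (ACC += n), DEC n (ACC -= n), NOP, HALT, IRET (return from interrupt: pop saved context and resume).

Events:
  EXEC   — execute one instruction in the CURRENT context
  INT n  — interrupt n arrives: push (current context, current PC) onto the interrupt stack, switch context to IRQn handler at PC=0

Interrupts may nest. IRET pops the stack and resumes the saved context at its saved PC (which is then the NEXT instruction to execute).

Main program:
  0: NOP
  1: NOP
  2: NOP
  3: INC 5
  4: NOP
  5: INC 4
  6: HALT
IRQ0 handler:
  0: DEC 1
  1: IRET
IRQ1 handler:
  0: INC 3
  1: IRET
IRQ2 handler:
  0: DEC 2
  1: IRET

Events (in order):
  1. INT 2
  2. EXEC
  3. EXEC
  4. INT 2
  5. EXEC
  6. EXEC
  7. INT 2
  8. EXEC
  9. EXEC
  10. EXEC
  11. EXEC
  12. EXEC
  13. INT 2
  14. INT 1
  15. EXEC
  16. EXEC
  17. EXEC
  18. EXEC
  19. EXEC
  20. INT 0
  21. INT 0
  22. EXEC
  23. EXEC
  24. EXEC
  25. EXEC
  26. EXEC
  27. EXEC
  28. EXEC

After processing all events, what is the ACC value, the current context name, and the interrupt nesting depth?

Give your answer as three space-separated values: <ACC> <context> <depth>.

Answer: 2 MAIN 0

Derivation:
Event 1 (INT 2): INT 2 arrives: push (MAIN, PC=0), enter IRQ2 at PC=0 (depth now 1)
Event 2 (EXEC): [IRQ2] PC=0: DEC 2 -> ACC=-2
Event 3 (EXEC): [IRQ2] PC=1: IRET -> resume MAIN at PC=0 (depth now 0)
Event 4 (INT 2): INT 2 arrives: push (MAIN, PC=0), enter IRQ2 at PC=0 (depth now 1)
Event 5 (EXEC): [IRQ2] PC=0: DEC 2 -> ACC=-4
Event 6 (EXEC): [IRQ2] PC=1: IRET -> resume MAIN at PC=0 (depth now 0)
Event 7 (INT 2): INT 2 arrives: push (MAIN, PC=0), enter IRQ2 at PC=0 (depth now 1)
Event 8 (EXEC): [IRQ2] PC=0: DEC 2 -> ACC=-6
Event 9 (EXEC): [IRQ2] PC=1: IRET -> resume MAIN at PC=0 (depth now 0)
Event 10 (EXEC): [MAIN] PC=0: NOP
Event 11 (EXEC): [MAIN] PC=1: NOP
Event 12 (EXEC): [MAIN] PC=2: NOP
Event 13 (INT 2): INT 2 arrives: push (MAIN, PC=3), enter IRQ2 at PC=0 (depth now 1)
Event 14 (INT 1): INT 1 arrives: push (IRQ2, PC=0), enter IRQ1 at PC=0 (depth now 2)
Event 15 (EXEC): [IRQ1] PC=0: INC 3 -> ACC=-3
Event 16 (EXEC): [IRQ1] PC=1: IRET -> resume IRQ2 at PC=0 (depth now 1)
Event 17 (EXEC): [IRQ2] PC=0: DEC 2 -> ACC=-5
Event 18 (EXEC): [IRQ2] PC=1: IRET -> resume MAIN at PC=3 (depth now 0)
Event 19 (EXEC): [MAIN] PC=3: INC 5 -> ACC=0
Event 20 (INT 0): INT 0 arrives: push (MAIN, PC=4), enter IRQ0 at PC=0 (depth now 1)
Event 21 (INT 0): INT 0 arrives: push (IRQ0, PC=0), enter IRQ0 at PC=0 (depth now 2)
Event 22 (EXEC): [IRQ0] PC=0: DEC 1 -> ACC=-1
Event 23 (EXEC): [IRQ0] PC=1: IRET -> resume IRQ0 at PC=0 (depth now 1)
Event 24 (EXEC): [IRQ0] PC=0: DEC 1 -> ACC=-2
Event 25 (EXEC): [IRQ0] PC=1: IRET -> resume MAIN at PC=4 (depth now 0)
Event 26 (EXEC): [MAIN] PC=4: NOP
Event 27 (EXEC): [MAIN] PC=5: INC 4 -> ACC=2
Event 28 (EXEC): [MAIN] PC=6: HALT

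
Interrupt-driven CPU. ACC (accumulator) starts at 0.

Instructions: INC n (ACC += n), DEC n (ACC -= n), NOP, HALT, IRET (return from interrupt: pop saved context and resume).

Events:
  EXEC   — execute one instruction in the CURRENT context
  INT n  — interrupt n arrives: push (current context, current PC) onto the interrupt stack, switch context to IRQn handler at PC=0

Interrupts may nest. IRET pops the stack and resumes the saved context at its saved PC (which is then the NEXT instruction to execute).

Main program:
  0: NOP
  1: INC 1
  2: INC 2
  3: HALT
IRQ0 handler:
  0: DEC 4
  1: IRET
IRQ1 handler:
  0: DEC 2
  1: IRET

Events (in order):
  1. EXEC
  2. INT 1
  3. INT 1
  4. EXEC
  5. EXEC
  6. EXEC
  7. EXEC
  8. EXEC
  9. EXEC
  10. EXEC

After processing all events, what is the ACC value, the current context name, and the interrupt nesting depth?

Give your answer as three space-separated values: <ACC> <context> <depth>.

Event 1 (EXEC): [MAIN] PC=0: NOP
Event 2 (INT 1): INT 1 arrives: push (MAIN, PC=1), enter IRQ1 at PC=0 (depth now 1)
Event 3 (INT 1): INT 1 arrives: push (IRQ1, PC=0), enter IRQ1 at PC=0 (depth now 2)
Event 4 (EXEC): [IRQ1] PC=0: DEC 2 -> ACC=-2
Event 5 (EXEC): [IRQ1] PC=1: IRET -> resume IRQ1 at PC=0 (depth now 1)
Event 6 (EXEC): [IRQ1] PC=0: DEC 2 -> ACC=-4
Event 7 (EXEC): [IRQ1] PC=1: IRET -> resume MAIN at PC=1 (depth now 0)
Event 8 (EXEC): [MAIN] PC=1: INC 1 -> ACC=-3
Event 9 (EXEC): [MAIN] PC=2: INC 2 -> ACC=-1
Event 10 (EXEC): [MAIN] PC=3: HALT

Answer: -1 MAIN 0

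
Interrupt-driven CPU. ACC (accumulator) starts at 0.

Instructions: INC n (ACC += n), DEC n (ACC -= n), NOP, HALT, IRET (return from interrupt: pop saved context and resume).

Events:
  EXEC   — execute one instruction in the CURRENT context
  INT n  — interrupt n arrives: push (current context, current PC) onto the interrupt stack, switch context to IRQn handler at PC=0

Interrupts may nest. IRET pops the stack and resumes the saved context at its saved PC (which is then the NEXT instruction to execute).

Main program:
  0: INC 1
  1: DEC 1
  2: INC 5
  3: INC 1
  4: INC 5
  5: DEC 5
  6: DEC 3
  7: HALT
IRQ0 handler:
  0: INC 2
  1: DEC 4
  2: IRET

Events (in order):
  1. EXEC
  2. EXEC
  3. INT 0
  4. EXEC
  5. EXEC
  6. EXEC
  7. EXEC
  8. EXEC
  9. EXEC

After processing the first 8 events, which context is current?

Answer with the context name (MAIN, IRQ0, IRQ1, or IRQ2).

Event 1 (EXEC): [MAIN] PC=0: INC 1 -> ACC=1
Event 2 (EXEC): [MAIN] PC=1: DEC 1 -> ACC=0
Event 3 (INT 0): INT 0 arrives: push (MAIN, PC=2), enter IRQ0 at PC=0 (depth now 1)
Event 4 (EXEC): [IRQ0] PC=0: INC 2 -> ACC=2
Event 5 (EXEC): [IRQ0] PC=1: DEC 4 -> ACC=-2
Event 6 (EXEC): [IRQ0] PC=2: IRET -> resume MAIN at PC=2 (depth now 0)
Event 7 (EXEC): [MAIN] PC=2: INC 5 -> ACC=3
Event 8 (EXEC): [MAIN] PC=3: INC 1 -> ACC=4

Answer: MAIN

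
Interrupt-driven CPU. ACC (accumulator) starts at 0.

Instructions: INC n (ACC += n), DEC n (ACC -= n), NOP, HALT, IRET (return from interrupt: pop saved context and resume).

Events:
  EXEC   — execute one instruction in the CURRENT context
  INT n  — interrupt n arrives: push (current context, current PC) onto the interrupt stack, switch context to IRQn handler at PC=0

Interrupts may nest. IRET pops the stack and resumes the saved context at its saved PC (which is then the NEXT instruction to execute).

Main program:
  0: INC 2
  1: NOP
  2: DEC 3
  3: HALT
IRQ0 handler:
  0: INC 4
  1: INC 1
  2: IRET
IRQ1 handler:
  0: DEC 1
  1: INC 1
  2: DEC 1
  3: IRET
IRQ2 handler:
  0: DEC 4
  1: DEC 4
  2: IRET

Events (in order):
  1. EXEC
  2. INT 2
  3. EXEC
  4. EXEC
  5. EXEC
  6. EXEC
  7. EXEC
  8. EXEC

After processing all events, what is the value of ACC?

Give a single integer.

Event 1 (EXEC): [MAIN] PC=0: INC 2 -> ACC=2
Event 2 (INT 2): INT 2 arrives: push (MAIN, PC=1), enter IRQ2 at PC=0 (depth now 1)
Event 3 (EXEC): [IRQ2] PC=0: DEC 4 -> ACC=-2
Event 4 (EXEC): [IRQ2] PC=1: DEC 4 -> ACC=-6
Event 5 (EXEC): [IRQ2] PC=2: IRET -> resume MAIN at PC=1 (depth now 0)
Event 6 (EXEC): [MAIN] PC=1: NOP
Event 7 (EXEC): [MAIN] PC=2: DEC 3 -> ACC=-9
Event 8 (EXEC): [MAIN] PC=3: HALT

Answer: -9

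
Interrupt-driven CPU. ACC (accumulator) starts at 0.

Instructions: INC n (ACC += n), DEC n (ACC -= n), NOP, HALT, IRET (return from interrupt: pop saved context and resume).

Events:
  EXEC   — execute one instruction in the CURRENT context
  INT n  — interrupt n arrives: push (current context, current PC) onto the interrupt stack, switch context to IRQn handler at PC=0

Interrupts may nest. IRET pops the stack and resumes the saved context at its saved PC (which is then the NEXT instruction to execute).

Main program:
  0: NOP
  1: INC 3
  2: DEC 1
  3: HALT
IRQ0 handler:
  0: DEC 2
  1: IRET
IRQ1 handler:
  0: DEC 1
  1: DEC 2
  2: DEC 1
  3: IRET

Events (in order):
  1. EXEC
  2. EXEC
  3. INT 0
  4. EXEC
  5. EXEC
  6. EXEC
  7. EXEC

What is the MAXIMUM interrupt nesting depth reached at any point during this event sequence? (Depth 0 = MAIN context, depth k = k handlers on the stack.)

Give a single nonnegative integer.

Answer: 1

Derivation:
Event 1 (EXEC): [MAIN] PC=0: NOP [depth=0]
Event 2 (EXEC): [MAIN] PC=1: INC 3 -> ACC=3 [depth=0]
Event 3 (INT 0): INT 0 arrives: push (MAIN, PC=2), enter IRQ0 at PC=0 (depth now 1) [depth=1]
Event 4 (EXEC): [IRQ0] PC=0: DEC 2 -> ACC=1 [depth=1]
Event 5 (EXEC): [IRQ0] PC=1: IRET -> resume MAIN at PC=2 (depth now 0) [depth=0]
Event 6 (EXEC): [MAIN] PC=2: DEC 1 -> ACC=0 [depth=0]
Event 7 (EXEC): [MAIN] PC=3: HALT [depth=0]
Max depth observed: 1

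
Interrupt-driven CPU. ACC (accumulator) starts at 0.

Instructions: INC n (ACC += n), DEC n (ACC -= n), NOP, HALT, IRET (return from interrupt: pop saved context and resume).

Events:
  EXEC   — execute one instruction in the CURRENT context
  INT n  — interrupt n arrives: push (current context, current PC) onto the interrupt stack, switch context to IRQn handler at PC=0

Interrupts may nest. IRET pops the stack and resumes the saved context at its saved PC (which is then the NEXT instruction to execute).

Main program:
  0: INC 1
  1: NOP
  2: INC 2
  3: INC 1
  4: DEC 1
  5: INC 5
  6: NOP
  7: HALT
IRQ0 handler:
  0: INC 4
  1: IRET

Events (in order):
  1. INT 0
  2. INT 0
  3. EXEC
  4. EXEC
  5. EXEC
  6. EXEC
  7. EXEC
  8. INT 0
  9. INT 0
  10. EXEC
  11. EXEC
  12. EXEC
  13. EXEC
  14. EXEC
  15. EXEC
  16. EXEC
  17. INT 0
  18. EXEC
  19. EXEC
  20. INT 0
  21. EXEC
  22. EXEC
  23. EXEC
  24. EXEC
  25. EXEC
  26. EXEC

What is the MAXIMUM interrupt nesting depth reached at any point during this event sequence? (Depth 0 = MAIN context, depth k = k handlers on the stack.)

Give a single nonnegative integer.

Event 1 (INT 0): INT 0 arrives: push (MAIN, PC=0), enter IRQ0 at PC=0 (depth now 1) [depth=1]
Event 2 (INT 0): INT 0 arrives: push (IRQ0, PC=0), enter IRQ0 at PC=0 (depth now 2) [depth=2]
Event 3 (EXEC): [IRQ0] PC=0: INC 4 -> ACC=4 [depth=2]
Event 4 (EXEC): [IRQ0] PC=1: IRET -> resume IRQ0 at PC=0 (depth now 1) [depth=1]
Event 5 (EXEC): [IRQ0] PC=0: INC 4 -> ACC=8 [depth=1]
Event 6 (EXEC): [IRQ0] PC=1: IRET -> resume MAIN at PC=0 (depth now 0) [depth=0]
Event 7 (EXEC): [MAIN] PC=0: INC 1 -> ACC=9 [depth=0]
Event 8 (INT 0): INT 0 arrives: push (MAIN, PC=1), enter IRQ0 at PC=0 (depth now 1) [depth=1]
Event 9 (INT 0): INT 0 arrives: push (IRQ0, PC=0), enter IRQ0 at PC=0 (depth now 2) [depth=2]
Event 10 (EXEC): [IRQ0] PC=0: INC 4 -> ACC=13 [depth=2]
Event 11 (EXEC): [IRQ0] PC=1: IRET -> resume IRQ0 at PC=0 (depth now 1) [depth=1]
Event 12 (EXEC): [IRQ0] PC=0: INC 4 -> ACC=17 [depth=1]
Event 13 (EXEC): [IRQ0] PC=1: IRET -> resume MAIN at PC=1 (depth now 0) [depth=0]
Event 14 (EXEC): [MAIN] PC=1: NOP [depth=0]
Event 15 (EXEC): [MAIN] PC=2: INC 2 -> ACC=19 [depth=0]
Event 16 (EXEC): [MAIN] PC=3: INC 1 -> ACC=20 [depth=0]
Event 17 (INT 0): INT 0 arrives: push (MAIN, PC=4), enter IRQ0 at PC=0 (depth now 1) [depth=1]
Event 18 (EXEC): [IRQ0] PC=0: INC 4 -> ACC=24 [depth=1]
Event 19 (EXEC): [IRQ0] PC=1: IRET -> resume MAIN at PC=4 (depth now 0) [depth=0]
Event 20 (INT 0): INT 0 arrives: push (MAIN, PC=4), enter IRQ0 at PC=0 (depth now 1) [depth=1]
Event 21 (EXEC): [IRQ0] PC=0: INC 4 -> ACC=28 [depth=1]
Event 22 (EXEC): [IRQ0] PC=1: IRET -> resume MAIN at PC=4 (depth now 0) [depth=0]
Event 23 (EXEC): [MAIN] PC=4: DEC 1 -> ACC=27 [depth=0]
Event 24 (EXEC): [MAIN] PC=5: INC 5 -> ACC=32 [depth=0]
Event 25 (EXEC): [MAIN] PC=6: NOP [depth=0]
Event 26 (EXEC): [MAIN] PC=7: HALT [depth=0]
Max depth observed: 2

Answer: 2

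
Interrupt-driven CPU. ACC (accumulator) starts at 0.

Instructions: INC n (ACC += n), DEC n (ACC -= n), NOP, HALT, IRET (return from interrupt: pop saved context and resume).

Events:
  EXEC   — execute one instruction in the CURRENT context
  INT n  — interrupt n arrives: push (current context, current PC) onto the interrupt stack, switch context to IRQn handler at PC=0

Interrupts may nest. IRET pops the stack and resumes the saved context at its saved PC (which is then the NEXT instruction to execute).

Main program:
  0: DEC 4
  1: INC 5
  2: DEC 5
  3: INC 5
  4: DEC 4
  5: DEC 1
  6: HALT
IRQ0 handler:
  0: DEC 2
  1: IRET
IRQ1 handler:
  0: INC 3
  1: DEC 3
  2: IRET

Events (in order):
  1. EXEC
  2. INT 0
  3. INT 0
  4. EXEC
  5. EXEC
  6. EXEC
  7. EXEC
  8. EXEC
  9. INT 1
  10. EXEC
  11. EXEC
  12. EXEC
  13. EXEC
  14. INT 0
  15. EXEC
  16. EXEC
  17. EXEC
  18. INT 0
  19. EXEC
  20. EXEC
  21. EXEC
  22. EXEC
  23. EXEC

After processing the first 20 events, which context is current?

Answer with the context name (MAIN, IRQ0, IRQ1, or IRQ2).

Event 1 (EXEC): [MAIN] PC=0: DEC 4 -> ACC=-4
Event 2 (INT 0): INT 0 arrives: push (MAIN, PC=1), enter IRQ0 at PC=0 (depth now 1)
Event 3 (INT 0): INT 0 arrives: push (IRQ0, PC=0), enter IRQ0 at PC=0 (depth now 2)
Event 4 (EXEC): [IRQ0] PC=0: DEC 2 -> ACC=-6
Event 5 (EXEC): [IRQ0] PC=1: IRET -> resume IRQ0 at PC=0 (depth now 1)
Event 6 (EXEC): [IRQ0] PC=0: DEC 2 -> ACC=-8
Event 7 (EXEC): [IRQ0] PC=1: IRET -> resume MAIN at PC=1 (depth now 0)
Event 8 (EXEC): [MAIN] PC=1: INC 5 -> ACC=-3
Event 9 (INT 1): INT 1 arrives: push (MAIN, PC=2), enter IRQ1 at PC=0 (depth now 1)
Event 10 (EXEC): [IRQ1] PC=0: INC 3 -> ACC=0
Event 11 (EXEC): [IRQ1] PC=1: DEC 3 -> ACC=-3
Event 12 (EXEC): [IRQ1] PC=2: IRET -> resume MAIN at PC=2 (depth now 0)
Event 13 (EXEC): [MAIN] PC=2: DEC 5 -> ACC=-8
Event 14 (INT 0): INT 0 arrives: push (MAIN, PC=3), enter IRQ0 at PC=0 (depth now 1)
Event 15 (EXEC): [IRQ0] PC=0: DEC 2 -> ACC=-10
Event 16 (EXEC): [IRQ0] PC=1: IRET -> resume MAIN at PC=3 (depth now 0)
Event 17 (EXEC): [MAIN] PC=3: INC 5 -> ACC=-5
Event 18 (INT 0): INT 0 arrives: push (MAIN, PC=4), enter IRQ0 at PC=0 (depth now 1)
Event 19 (EXEC): [IRQ0] PC=0: DEC 2 -> ACC=-7
Event 20 (EXEC): [IRQ0] PC=1: IRET -> resume MAIN at PC=4 (depth now 0)

Answer: MAIN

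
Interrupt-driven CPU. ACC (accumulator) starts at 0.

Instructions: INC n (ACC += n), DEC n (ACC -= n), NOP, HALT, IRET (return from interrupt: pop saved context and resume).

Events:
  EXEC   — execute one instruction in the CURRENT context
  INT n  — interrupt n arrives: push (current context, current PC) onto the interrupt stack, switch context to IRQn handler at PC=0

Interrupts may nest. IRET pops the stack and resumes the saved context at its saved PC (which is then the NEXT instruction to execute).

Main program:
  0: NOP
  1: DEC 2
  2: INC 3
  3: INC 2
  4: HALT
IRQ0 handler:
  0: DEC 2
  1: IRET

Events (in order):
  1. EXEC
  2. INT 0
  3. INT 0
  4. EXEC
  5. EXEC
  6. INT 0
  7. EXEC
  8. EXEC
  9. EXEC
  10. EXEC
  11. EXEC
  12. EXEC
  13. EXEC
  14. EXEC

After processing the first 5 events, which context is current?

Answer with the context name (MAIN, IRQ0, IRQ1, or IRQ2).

Answer: IRQ0

Derivation:
Event 1 (EXEC): [MAIN] PC=0: NOP
Event 2 (INT 0): INT 0 arrives: push (MAIN, PC=1), enter IRQ0 at PC=0 (depth now 1)
Event 3 (INT 0): INT 0 arrives: push (IRQ0, PC=0), enter IRQ0 at PC=0 (depth now 2)
Event 4 (EXEC): [IRQ0] PC=0: DEC 2 -> ACC=-2
Event 5 (EXEC): [IRQ0] PC=1: IRET -> resume IRQ0 at PC=0 (depth now 1)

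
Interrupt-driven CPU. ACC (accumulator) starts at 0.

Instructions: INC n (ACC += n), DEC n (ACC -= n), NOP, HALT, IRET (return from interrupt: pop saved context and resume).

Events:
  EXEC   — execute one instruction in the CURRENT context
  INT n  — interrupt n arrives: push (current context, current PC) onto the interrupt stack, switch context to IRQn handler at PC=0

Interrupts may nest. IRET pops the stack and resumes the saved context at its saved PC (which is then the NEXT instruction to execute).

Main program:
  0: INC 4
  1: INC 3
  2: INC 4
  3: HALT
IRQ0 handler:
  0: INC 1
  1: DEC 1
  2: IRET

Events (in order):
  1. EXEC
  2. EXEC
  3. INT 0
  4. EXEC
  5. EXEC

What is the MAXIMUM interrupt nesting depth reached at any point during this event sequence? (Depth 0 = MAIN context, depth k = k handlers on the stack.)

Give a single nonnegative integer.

Event 1 (EXEC): [MAIN] PC=0: INC 4 -> ACC=4 [depth=0]
Event 2 (EXEC): [MAIN] PC=1: INC 3 -> ACC=7 [depth=0]
Event 3 (INT 0): INT 0 arrives: push (MAIN, PC=2), enter IRQ0 at PC=0 (depth now 1) [depth=1]
Event 4 (EXEC): [IRQ0] PC=0: INC 1 -> ACC=8 [depth=1]
Event 5 (EXEC): [IRQ0] PC=1: DEC 1 -> ACC=7 [depth=1]
Max depth observed: 1

Answer: 1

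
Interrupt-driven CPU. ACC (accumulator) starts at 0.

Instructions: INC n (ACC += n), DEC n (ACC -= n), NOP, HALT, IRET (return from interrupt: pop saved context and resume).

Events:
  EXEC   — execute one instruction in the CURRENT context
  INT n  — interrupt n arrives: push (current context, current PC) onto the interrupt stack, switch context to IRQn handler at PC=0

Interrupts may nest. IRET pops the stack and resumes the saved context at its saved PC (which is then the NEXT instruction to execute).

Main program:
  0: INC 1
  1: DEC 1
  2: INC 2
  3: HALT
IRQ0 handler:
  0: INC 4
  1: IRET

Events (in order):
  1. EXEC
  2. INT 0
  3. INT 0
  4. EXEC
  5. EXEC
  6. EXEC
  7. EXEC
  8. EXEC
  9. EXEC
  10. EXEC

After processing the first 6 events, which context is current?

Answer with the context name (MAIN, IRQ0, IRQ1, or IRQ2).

Event 1 (EXEC): [MAIN] PC=0: INC 1 -> ACC=1
Event 2 (INT 0): INT 0 arrives: push (MAIN, PC=1), enter IRQ0 at PC=0 (depth now 1)
Event 3 (INT 0): INT 0 arrives: push (IRQ0, PC=0), enter IRQ0 at PC=0 (depth now 2)
Event 4 (EXEC): [IRQ0] PC=0: INC 4 -> ACC=5
Event 5 (EXEC): [IRQ0] PC=1: IRET -> resume IRQ0 at PC=0 (depth now 1)
Event 6 (EXEC): [IRQ0] PC=0: INC 4 -> ACC=9

Answer: IRQ0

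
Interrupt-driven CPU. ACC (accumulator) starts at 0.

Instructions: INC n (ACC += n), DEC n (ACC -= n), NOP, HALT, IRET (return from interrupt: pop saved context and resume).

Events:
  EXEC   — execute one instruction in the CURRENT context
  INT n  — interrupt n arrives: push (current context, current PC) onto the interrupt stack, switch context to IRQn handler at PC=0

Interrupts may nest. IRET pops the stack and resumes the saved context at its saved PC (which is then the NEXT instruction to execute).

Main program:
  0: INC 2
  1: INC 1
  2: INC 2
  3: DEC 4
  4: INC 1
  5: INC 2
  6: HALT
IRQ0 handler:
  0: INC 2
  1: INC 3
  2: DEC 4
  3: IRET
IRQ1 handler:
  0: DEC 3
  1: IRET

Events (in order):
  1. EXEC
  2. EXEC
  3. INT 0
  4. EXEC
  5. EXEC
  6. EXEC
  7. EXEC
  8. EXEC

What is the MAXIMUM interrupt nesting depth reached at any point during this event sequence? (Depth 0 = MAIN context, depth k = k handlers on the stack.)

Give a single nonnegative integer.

Event 1 (EXEC): [MAIN] PC=0: INC 2 -> ACC=2 [depth=0]
Event 2 (EXEC): [MAIN] PC=1: INC 1 -> ACC=3 [depth=0]
Event 3 (INT 0): INT 0 arrives: push (MAIN, PC=2), enter IRQ0 at PC=0 (depth now 1) [depth=1]
Event 4 (EXEC): [IRQ0] PC=0: INC 2 -> ACC=5 [depth=1]
Event 5 (EXEC): [IRQ0] PC=1: INC 3 -> ACC=8 [depth=1]
Event 6 (EXEC): [IRQ0] PC=2: DEC 4 -> ACC=4 [depth=1]
Event 7 (EXEC): [IRQ0] PC=3: IRET -> resume MAIN at PC=2 (depth now 0) [depth=0]
Event 8 (EXEC): [MAIN] PC=2: INC 2 -> ACC=6 [depth=0]
Max depth observed: 1

Answer: 1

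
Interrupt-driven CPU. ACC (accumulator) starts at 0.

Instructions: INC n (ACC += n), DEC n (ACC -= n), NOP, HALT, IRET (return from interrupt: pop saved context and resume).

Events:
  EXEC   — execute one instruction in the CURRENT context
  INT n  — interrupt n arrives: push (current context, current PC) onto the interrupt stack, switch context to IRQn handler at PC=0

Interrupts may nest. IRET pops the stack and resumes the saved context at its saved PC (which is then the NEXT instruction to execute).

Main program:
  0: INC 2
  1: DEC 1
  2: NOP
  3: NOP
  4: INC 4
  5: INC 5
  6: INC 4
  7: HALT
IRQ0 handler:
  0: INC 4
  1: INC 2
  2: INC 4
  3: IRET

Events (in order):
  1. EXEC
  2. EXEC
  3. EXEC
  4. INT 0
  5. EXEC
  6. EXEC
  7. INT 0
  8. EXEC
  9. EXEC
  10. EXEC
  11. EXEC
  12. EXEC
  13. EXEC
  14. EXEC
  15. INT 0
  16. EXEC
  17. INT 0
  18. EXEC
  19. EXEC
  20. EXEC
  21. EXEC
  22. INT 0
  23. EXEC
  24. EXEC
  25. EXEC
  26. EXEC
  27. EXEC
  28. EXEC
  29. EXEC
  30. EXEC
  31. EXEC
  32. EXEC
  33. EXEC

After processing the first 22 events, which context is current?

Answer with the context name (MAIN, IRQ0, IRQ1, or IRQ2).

Event 1 (EXEC): [MAIN] PC=0: INC 2 -> ACC=2
Event 2 (EXEC): [MAIN] PC=1: DEC 1 -> ACC=1
Event 3 (EXEC): [MAIN] PC=2: NOP
Event 4 (INT 0): INT 0 arrives: push (MAIN, PC=3), enter IRQ0 at PC=0 (depth now 1)
Event 5 (EXEC): [IRQ0] PC=0: INC 4 -> ACC=5
Event 6 (EXEC): [IRQ0] PC=1: INC 2 -> ACC=7
Event 7 (INT 0): INT 0 arrives: push (IRQ0, PC=2), enter IRQ0 at PC=0 (depth now 2)
Event 8 (EXEC): [IRQ0] PC=0: INC 4 -> ACC=11
Event 9 (EXEC): [IRQ0] PC=1: INC 2 -> ACC=13
Event 10 (EXEC): [IRQ0] PC=2: INC 4 -> ACC=17
Event 11 (EXEC): [IRQ0] PC=3: IRET -> resume IRQ0 at PC=2 (depth now 1)
Event 12 (EXEC): [IRQ0] PC=2: INC 4 -> ACC=21
Event 13 (EXEC): [IRQ0] PC=3: IRET -> resume MAIN at PC=3 (depth now 0)
Event 14 (EXEC): [MAIN] PC=3: NOP
Event 15 (INT 0): INT 0 arrives: push (MAIN, PC=4), enter IRQ0 at PC=0 (depth now 1)
Event 16 (EXEC): [IRQ0] PC=0: INC 4 -> ACC=25
Event 17 (INT 0): INT 0 arrives: push (IRQ0, PC=1), enter IRQ0 at PC=0 (depth now 2)
Event 18 (EXEC): [IRQ0] PC=0: INC 4 -> ACC=29
Event 19 (EXEC): [IRQ0] PC=1: INC 2 -> ACC=31
Event 20 (EXEC): [IRQ0] PC=2: INC 4 -> ACC=35
Event 21 (EXEC): [IRQ0] PC=3: IRET -> resume IRQ0 at PC=1 (depth now 1)
Event 22 (INT 0): INT 0 arrives: push (IRQ0, PC=1), enter IRQ0 at PC=0 (depth now 2)

Answer: IRQ0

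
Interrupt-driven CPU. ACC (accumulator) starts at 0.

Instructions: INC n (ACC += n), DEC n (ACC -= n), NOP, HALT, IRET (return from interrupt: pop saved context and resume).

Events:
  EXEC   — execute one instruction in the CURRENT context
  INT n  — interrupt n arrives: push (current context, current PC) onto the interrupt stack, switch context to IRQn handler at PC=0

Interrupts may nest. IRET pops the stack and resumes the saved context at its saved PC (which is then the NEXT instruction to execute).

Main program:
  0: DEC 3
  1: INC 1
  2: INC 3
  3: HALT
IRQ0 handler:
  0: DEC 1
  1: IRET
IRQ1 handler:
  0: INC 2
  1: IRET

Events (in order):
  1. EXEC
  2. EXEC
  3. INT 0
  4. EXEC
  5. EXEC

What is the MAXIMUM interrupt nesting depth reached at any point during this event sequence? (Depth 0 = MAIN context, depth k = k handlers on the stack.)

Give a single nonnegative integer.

Event 1 (EXEC): [MAIN] PC=0: DEC 3 -> ACC=-3 [depth=0]
Event 2 (EXEC): [MAIN] PC=1: INC 1 -> ACC=-2 [depth=0]
Event 3 (INT 0): INT 0 arrives: push (MAIN, PC=2), enter IRQ0 at PC=0 (depth now 1) [depth=1]
Event 4 (EXEC): [IRQ0] PC=0: DEC 1 -> ACC=-3 [depth=1]
Event 5 (EXEC): [IRQ0] PC=1: IRET -> resume MAIN at PC=2 (depth now 0) [depth=0]
Max depth observed: 1

Answer: 1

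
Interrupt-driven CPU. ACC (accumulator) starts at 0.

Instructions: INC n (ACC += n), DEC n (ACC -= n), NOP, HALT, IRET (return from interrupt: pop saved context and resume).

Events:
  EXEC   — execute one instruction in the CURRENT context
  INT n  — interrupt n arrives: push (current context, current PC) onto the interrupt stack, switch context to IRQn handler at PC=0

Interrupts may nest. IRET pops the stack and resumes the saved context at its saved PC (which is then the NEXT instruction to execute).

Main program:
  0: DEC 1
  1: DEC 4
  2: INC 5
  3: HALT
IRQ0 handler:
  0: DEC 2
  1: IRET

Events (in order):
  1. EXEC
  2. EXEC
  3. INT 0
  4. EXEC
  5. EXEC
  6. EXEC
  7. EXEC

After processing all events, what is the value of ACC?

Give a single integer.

Answer: -2

Derivation:
Event 1 (EXEC): [MAIN] PC=0: DEC 1 -> ACC=-1
Event 2 (EXEC): [MAIN] PC=1: DEC 4 -> ACC=-5
Event 3 (INT 0): INT 0 arrives: push (MAIN, PC=2), enter IRQ0 at PC=0 (depth now 1)
Event 4 (EXEC): [IRQ0] PC=0: DEC 2 -> ACC=-7
Event 5 (EXEC): [IRQ0] PC=1: IRET -> resume MAIN at PC=2 (depth now 0)
Event 6 (EXEC): [MAIN] PC=2: INC 5 -> ACC=-2
Event 7 (EXEC): [MAIN] PC=3: HALT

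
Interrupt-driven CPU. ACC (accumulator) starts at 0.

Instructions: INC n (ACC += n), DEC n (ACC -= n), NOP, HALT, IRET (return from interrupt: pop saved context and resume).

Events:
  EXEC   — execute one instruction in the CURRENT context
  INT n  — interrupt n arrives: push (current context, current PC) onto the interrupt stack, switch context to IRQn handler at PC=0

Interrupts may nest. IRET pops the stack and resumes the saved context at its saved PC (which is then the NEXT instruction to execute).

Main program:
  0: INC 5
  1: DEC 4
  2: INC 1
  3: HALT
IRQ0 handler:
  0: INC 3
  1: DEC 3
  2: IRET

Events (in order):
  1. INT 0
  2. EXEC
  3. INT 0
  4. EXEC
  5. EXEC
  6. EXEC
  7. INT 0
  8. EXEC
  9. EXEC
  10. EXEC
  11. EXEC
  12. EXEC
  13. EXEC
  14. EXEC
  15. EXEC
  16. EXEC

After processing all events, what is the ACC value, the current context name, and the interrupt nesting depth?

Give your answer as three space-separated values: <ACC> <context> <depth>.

Answer: 2 MAIN 0

Derivation:
Event 1 (INT 0): INT 0 arrives: push (MAIN, PC=0), enter IRQ0 at PC=0 (depth now 1)
Event 2 (EXEC): [IRQ0] PC=0: INC 3 -> ACC=3
Event 3 (INT 0): INT 0 arrives: push (IRQ0, PC=1), enter IRQ0 at PC=0 (depth now 2)
Event 4 (EXEC): [IRQ0] PC=0: INC 3 -> ACC=6
Event 5 (EXEC): [IRQ0] PC=1: DEC 3 -> ACC=3
Event 6 (EXEC): [IRQ0] PC=2: IRET -> resume IRQ0 at PC=1 (depth now 1)
Event 7 (INT 0): INT 0 arrives: push (IRQ0, PC=1), enter IRQ0 at PC=0 (depth now 2)
Event 8 (EXEC): [IRQ0] PC=0: INC 3 -> ACC=6
Event 9 (EXEC): [IRQ0] PC=1: DEC 3 -> ACC=3
Event 10 (EXEC): [IRQ0] PC=2: IRET -> resume IRQ0 at PC=1 (depth now 1)
Event 11 (EXEC): [IRQ0] PC=1: DEC 3 -> ACC=0
Event 12 (EXEC): [IRQ0] PC=2: IRET -> resume MAIN at PC=0 (depth now 0)
Event 13 (EXEC): [MAIN] PC=0: INC 5 -> ACC=5
Event 14 (EXEC): [MAIN] PC=1: DEC 4 -> ACC=1
Event 15 (EXEC): [MAIN] PC=2: INC 1 -> ACC=2
Event 16 (EXEC): [MAIN] PC=3: HALT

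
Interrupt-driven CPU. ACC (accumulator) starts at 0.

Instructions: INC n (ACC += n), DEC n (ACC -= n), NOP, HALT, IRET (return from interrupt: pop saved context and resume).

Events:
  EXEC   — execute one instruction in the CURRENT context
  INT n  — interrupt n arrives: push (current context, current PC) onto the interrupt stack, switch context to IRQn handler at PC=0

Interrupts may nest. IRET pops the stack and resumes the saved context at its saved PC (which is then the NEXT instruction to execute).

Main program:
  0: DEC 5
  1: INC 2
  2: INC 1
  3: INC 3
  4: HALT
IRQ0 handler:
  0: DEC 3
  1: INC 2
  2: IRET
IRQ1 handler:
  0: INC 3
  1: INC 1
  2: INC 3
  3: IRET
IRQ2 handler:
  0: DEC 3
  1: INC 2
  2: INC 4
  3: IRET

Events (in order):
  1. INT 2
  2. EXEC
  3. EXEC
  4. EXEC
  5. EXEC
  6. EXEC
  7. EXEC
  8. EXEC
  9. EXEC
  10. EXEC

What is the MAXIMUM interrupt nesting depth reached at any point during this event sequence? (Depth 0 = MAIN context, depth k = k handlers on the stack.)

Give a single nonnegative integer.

Answer: 1

Derivation:
Event 1 (INT 2): INT 2 arrives: push (MAIN, PC=0), enter IRQ2 at PC=0 (depth now 1) [depth=1]
Event 2 (EXEC): [IRQ2] PC=0: DEC 3 -> ACC=-3 [depth=1]
Event 3 (EXEC): [IRQ2] PC=1: INC 2 -> ACC=-1 [depth=1]
Event 4 (EXEC): [IRQ2] PC=2: INC 4 -> ACC=3 [depth=1]
Event 5 (EXEC): [IRQ2] PC=3: IRET -> resume MAIN at PC=0 (depth now 0) [depth=0]
Event 6 (EXEC): [MAIN] PC=0: DEC 5 -> ACC=-2 [depth=0]
Event 7 (EXEC): [MAIN] PC=1: INC 2 -> ACC=0 [depth=0]
Event 8 (EXEC): [MAIN] PC=2: INC 1 -> ACC=1 [depth=0]
Event 9 (EXEC): [MAIN] PC=3: INC 3 -> ACC=4 [depth=0]
Event 10 (EXEC): [MAIN] PC=4: HALT [depth=0]
Max depth observed: 1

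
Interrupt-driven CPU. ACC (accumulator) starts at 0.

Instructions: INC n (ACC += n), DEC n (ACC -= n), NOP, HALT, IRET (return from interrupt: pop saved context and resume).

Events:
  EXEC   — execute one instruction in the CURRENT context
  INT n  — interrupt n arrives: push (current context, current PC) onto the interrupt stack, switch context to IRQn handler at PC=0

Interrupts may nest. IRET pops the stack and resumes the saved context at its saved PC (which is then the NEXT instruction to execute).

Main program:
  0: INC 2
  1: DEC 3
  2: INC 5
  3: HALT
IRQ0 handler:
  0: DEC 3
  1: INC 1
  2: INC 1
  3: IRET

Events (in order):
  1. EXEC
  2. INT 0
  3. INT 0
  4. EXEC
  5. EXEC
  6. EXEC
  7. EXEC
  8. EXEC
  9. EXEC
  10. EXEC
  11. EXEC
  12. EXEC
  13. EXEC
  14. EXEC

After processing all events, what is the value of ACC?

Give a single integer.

Event 1 (EXEC): [MAIN] PC=0: INC 2 -> ACC=2
Event 2 (INT 0): INT 0 arrives: push (MAIN, PC=1), enter IRQ0 at PC=0 (depth now 1)
Event 3 (INT 0): INT 0 arrives: push (IRQ0, PC=0), enter IRQ0 at PC=0 (depth now 2)
Event 4 (EXEC): [IRQ0] PC=0: DEC 3 -> ACC=-1
Event 5 (EXEC): [IRQ0] PC=1: INC 1 -> ACC=0
Event 6 (EXEC): [IRQ0] PC=2: INC 1 -> ACC=1
Event 7 (EXEC): [IRQ0] PC=3: IRET -> resume IRQ0 at PC=0 (depth now 1)
Event 8 (EXEC): [IRQ0] PC=0: DEC 3 -> ACC=-2
Event 9 (EXEC): [IRQ0] PC=1: INC 1 -> ACC=-1
Event 10 (EXEC): [IRQ0] PC=2: INC 1 -> ACC=0
Event 11 (EXEC): [IRQ0] PC=3: IRET -> resume MAIN at PC=1 (depth now 0)
Event 12 (EXEC): [MAIN] PC=1: DEC 3 -> ACC=-3
Event 13 (EXEC): [MAIN] PC=2: INC 5 -> ACC=2
Event 14 (EXEC): [MAIN] PC=3: HALT

Answer: 2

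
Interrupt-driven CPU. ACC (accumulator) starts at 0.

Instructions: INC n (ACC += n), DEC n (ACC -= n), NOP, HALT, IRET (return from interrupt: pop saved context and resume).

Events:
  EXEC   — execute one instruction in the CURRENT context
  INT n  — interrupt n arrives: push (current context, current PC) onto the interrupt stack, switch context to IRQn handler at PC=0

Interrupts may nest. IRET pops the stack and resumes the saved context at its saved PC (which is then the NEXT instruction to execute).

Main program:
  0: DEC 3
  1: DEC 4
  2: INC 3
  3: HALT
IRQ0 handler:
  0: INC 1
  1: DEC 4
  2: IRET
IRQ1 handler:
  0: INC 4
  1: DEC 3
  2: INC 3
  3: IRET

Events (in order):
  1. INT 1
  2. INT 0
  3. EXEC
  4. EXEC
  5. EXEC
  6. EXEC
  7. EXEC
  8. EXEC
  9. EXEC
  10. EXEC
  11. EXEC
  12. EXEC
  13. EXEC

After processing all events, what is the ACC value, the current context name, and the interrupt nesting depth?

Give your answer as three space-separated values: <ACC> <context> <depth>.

Answer: -3 MAIN 0

Derivation:
Event 1 (INT 1): INT 1 arrives: push (MAIN, PC=0), enter IRQ1 at PC=0 (depth now 1)
Event 2 (INT 0): INT 0 arrives: push (IRQ1, PC=0), enter IRQ0 at PC=0 (depth now 2)
Event 3 (EXEC): [IRQ0] PC=0: INC 1 -> ACC=1
Event 4 (EXEC): [IRQ0] PC=1: DEC 4 -> ACC=-3
Event 5 (EXEC): [IRQ0] PC=2: IRET -> resume IRQ1 at PC=0 (depth now 1)
Event 6 (EXEC): [IRQ1] PC=0: INC 4 -> ACC=1
Event 7 (EXEC): [IRQ1] PC=1: DEC 3 -> ACC=-2
Event 8 (EXEC): [IRQ1] PC=2: INC 3 -> ACC=1
Event 9 (EXEC): [IRQ1] PC=3: IRET -> resume MAIN at PC=0 (depth now 0)
Event 10 (EXEC): [MAIN] PC=0: DEC 3 -> ACC=-2
Event 11 (EXEC): [MAIN] PC=1: DEC 4 -> ACC=-6
Event 12 (EXEC): [MAIN] PC=2: INC 3 -> ACC=-3
Event 13 (EXEC): [MAIN] PC=3: HALT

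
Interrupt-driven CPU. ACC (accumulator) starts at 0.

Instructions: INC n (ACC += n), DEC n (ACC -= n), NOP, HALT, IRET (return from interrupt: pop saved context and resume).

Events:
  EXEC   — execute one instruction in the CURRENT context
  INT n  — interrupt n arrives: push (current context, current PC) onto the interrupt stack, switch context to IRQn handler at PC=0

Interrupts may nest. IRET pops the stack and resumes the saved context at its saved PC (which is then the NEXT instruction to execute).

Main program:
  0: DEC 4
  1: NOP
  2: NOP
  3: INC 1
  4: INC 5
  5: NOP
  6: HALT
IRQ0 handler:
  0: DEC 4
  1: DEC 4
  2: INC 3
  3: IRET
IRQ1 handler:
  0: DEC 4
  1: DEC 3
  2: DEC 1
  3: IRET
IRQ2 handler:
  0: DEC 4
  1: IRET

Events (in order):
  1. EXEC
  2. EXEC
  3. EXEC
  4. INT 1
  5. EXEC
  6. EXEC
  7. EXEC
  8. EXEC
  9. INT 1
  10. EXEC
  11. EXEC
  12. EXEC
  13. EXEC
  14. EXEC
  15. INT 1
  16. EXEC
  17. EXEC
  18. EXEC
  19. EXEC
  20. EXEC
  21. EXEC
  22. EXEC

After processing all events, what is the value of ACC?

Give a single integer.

Event 1 (EXEC): [MAIN] PC=0: DEC 4 -> ACC=-4
Event 2 (EXEC): [MAIN] PC=1: NOP
Event 3 (EXEC): [MAIN] PC=2: NOP
Event 4 (INT 1): INT 1 arrives: push (MAIN, PC=3), enter IRQ1 at PC=0 (depth now 1)
Event 5 (EXEC): [IRQ1] PC=0: DEC 4 -> ACC=-8
Event 6 (EXEC): [IRQ1] PC=1: DEC 3 -> ACC=-11
Event 7 (EXEC): [IRQ1] PC=2: DEC 1 -> ACC=-12
Event 8 (EXEC): [IRQ1] PC=3: IRET -> resume MAIN at PC=3 (depth now 0)
Event 9 (INT 1): INT 1 arrives: push (MAIN, PC=3), enter IRQ1 at PC=0 (depth now 1)
Event 10 (EXEC): [IRQ1] PC=0: DEC 4 -> ACC=-16
Event 11 (EXEC): [IRQ1] PC=1: DEC 3 -> ACC=-19
Event 12 (EXEC): [IRQ1] PC=2: DEC 1 -> ACC=-20
Event 13 (EXEC): [IRQ1] PC=3: IRET -> resume MAIN at PC=3 (depth now 0)
Event 14 (EXEC): [MAIN] PC=3: INC 1 -> ACC=-19
Event 15 (INT 1): INT 1 arrives: push (MAIN, PC=4), enter IRQ1 at PC=0 (depth now 1)
Event 16 (EXEC): [IRQ1] PC=0: DEC 4 -> ACC=-23
Event 17 (EXEC): [IRQ1] PC=1: DEC 3 -> ACC=-26
Event 18 (EXEC): [IRQ1] PC=2: DEC 1 -> ACC=-27
Event 19 (EXEC): [IRQ1] PC=3: IRET -> resume MAIN at PC=4 (depth now 0)
Event 20 (EXEC): [MAIN] PC=4: INC 5 -> ACC=-22
Event 21 (EXEC): [MAIN] PC=5: NOP
Event 22 (EXEC): [MAIN] PC=6: HALT

Answer: -22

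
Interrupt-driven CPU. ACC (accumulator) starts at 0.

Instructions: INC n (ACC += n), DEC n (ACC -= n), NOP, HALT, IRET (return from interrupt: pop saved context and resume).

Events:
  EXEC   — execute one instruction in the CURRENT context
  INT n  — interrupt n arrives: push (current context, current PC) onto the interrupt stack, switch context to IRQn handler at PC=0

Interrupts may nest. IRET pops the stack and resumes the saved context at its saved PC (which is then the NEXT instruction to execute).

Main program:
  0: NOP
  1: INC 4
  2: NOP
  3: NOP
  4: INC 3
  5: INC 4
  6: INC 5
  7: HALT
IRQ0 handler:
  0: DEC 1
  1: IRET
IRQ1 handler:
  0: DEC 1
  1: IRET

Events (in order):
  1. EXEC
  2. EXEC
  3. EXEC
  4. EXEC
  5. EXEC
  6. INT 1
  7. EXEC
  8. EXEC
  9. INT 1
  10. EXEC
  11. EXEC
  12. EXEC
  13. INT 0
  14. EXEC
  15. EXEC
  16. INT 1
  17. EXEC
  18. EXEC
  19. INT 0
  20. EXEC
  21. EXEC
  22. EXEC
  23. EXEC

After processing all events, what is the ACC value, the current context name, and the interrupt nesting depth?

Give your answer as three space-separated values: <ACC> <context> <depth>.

Event 1 (EXEC): [MAIN] PC=0: NOP
Event 2 (EXEC): [MAIN] PC=1: INC 4 -> ACC=4
Event 3 (EXEC): [MAIN] PC=2: NOP
Event 4 (EXEC): [MAIN] PC=3: NOP
Event 5 (EXEC): [MAIN] PC=4: INC 3 -> ACC=7
Event 6 (INT 1): INT 1 arrives: push (MAIN, PC=5), enter IRQ1 at PC=0 (depth now 1)
Event 7 (EXEC): [IRQ1] PC=0: DEC 1 -> ACC=6
Event 8 (EXEC): [IRQ1] PC=1: IRET -> resume MAIN at PC=5 (depth now 0)
Event 9 (INT 1): INT 1 arrives: push (MAIN, PC=5), enter IRQ1 at PC=0 (depth now 1)
Event 10 (EXEC): [IRQ1] PC=0: DEC 1 -> ACC=5
Event 11 (EXEC): [IRQ1] PC=1: IRET -> resume MAIN at PC=5 (depth now 0)
Event 12 (EXEC): [MAIN] PC=5: INC 4 -> ACC=9
Event 13 (INT 0): INT 0 arrives: push (MAIN, PC=6), enter IRQ0 at PC=0 (depth now 1)
Event 14 (EXEC): [IRQ0] PC=0: DEC 1 -> ACC=8
Event 15 (EXEC): [IRQ0] PC=1: IRET -> resume MAIN at PC=6 (depth now 0)
Event 16 (INT 1): INT 1 arrives: push (MAIN, PC=6), enter IRQ1 at PC=0 (depth now 1)
Event 17 (EXEC): [IRQ1] PC=0: DEC 1 -> ACC=7
Event 18 (EXEC): [IRQ1] PC=1: IRET -> resume MAIN at PC=6 (depth now 0)
Event 19 (INT 0): INT 0 arrives: push (MAIN, PC=6), enter IRQ0 at PC=0 (depth now 1)
Event 20 (EXEC): [IRQ0] PC=0: DEC 1 -> ACC=6
Event 21 (EXEC): [IRQ0] PC=1: IRET -> resume MAIN at PC=6 (depth now 0)
Event 22 (EXEC): [MAIN] PC=6: INC 5 -> ACC=11
Event 23 (EXEC): [MAIN] PC=7: HALT

Answer: 11 MAIN 0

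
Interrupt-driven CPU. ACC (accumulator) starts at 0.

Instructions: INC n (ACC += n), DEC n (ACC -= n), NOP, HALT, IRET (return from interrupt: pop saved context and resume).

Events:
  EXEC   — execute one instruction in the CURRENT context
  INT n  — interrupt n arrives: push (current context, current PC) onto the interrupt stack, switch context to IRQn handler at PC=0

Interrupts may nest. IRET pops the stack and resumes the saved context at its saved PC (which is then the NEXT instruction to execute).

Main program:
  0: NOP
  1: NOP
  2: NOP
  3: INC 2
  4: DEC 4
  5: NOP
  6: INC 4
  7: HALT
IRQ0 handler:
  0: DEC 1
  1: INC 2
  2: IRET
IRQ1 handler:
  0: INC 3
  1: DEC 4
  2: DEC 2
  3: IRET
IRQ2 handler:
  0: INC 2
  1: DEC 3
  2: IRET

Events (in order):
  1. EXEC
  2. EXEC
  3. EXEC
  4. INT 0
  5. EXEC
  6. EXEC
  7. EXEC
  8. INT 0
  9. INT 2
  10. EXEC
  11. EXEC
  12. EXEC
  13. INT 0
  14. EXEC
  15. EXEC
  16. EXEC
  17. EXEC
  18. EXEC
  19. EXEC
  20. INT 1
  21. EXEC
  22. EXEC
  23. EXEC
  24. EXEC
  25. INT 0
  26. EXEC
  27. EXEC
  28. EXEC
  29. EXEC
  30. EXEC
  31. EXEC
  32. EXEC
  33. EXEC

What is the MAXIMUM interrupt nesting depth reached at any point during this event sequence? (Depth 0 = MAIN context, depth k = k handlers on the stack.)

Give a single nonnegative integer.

Event 1 (EXEC): [MAIN] PC=0: NOP [depth=0]
Event 2 (EXEC): [MAIN] PC=1: NOP [depth=0]
Event 3 (EXEC): [MAIN] PC=2: NOP [depth=0]
Event 4 (INT 0): INT 0 arrives: push (MAIN, PC=3), enter IRQ0 at PC=0 (depth now 1) [depth=1]
Event 5 (EXEC): [IRQ0] PC=0: DEC 1 -> ACC=-1 [depth=1]
Event 6 (EXEC): [IRQ0] PC=1: INC 2 -> ACC=1 [depth=1]
Event 7 (EXEC): [IRQ0] PC=2: IRET -> resume MAIN at PC=3 (depth now 0) [depth=0]
Event 8 (INT 0): INT 0 arrives: push (MAIN, PC=3), enter IRQ0 at PC=0 (depth now 1) [depth=1]
Event 9 (INT 2): INT 2 arrives: push (IRQ0, PC=0), enter IRQ2 at PC=0 (depth now 2) [depth=2]
Event 10 (EXEC): [IRQ2] PC=0: INC 2 -> ACC=3 [depth=2]
Event 11 (EXEC): [IRQ2] PC=1: DEC 3 -> ACC=0 [depth=2]
Event 12 (EXEC): [IRQ2] PC=2: IRET -> resume IRQ0 at PC=0 (depth now 1) [depth=1]
Event 13 (INT 0): INT 0 arrives: push (IRQ0, PC=0), enter IRQ0 at PC=0 (depth now 2) [depth=2]
Event 14 (EXEC): [IRQ0] PC=0: DEC 1 -> ACC=-1 [depth=2]
Event 15 (EXEC): [IRQ0] PC=1: INC 2 -> ACC=1 [depth=2]
Event 16 (EXEC): [IRQ0] PC=2: IRET -> resume IRQ0 at PC=0 (depth now 1) [depth=1]
Event 17 (EXEC): [IRQ0] PC=0: DEC 1 -> ACC=0 [depth=1]
Event 18 (EXEC): [IRQ0] PC=1: INC 2 -> ACC=2 [depth=1]
Event 19 (EXEC): [IRQ0] PC=2: IRET -> resume MAIN at PC=3 (depth now 0) [depth=0]
Event 20 (INT 1): INT 1 arrives: push (MAIN, PC=3), enter IRQ1 at PC=0 (depth now 1) [depth=1]
Event 21 (EXEC): [IRQ1] PC=0: INC 3 -> ACC=5 [depth=1]
Event 22 (EXEC): [IRQ1] PC=1: DEC 4 -> ACC=1 [depth=1]
Event 23 (EXEC): [IRQ1] PC=2: DEC 2 -> ACC=-1 [depth=1]
Event 24 (EXEC): [IRQ1] PC=3: IRET -> resume MAIN at PC=3 (depth now 0) [depth=0]
Event 25 (INT 0): INT 0 arrives: push (MAIN, PC=3), enter IRQ0 at PC=0 (depth now 1) [depth=1]
Event 26 (EXEC): [IRQ0] PC=0: DEC 1 -> ACC=-2 [depth=1]
Event 27 (EXEC): [IRQ0] PC=1: INC 2 -> ACC=0 [depth=1]
Event 28 (EXEC): [IRQ0] PC=2: IRET -> resume MAIN at PC=3 (depth now 0) [depth=0]
Event 29 (EXEC): [MAIN] PC=3: INC 2 -> ACC=2 [depth=0]
Event 30 (EXEC): [MAIN] PC=4: DEC 4 -> ACC=-2 [depth=0]
Event 31 (EXEC): [MAIN] PC=5: NOP [depth=0]
Event 32 (EXEC): [MAIN] PC=6: INC 4 -> ACC=2 [depth=0]
Event 33 (EXEC): [MAIN] PC=7: HALT [depth=0]
Max depth observed: 2

Answer: 2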